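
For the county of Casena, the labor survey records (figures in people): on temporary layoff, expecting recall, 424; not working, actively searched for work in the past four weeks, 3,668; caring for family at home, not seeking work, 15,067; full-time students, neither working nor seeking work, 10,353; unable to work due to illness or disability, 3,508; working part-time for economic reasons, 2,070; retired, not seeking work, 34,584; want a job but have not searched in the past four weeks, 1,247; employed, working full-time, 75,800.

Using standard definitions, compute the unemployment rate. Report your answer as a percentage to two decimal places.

Unemployment rate ≈ 4.99%.

Employed = 2,070 + 75,800 = 77,870 (anyone who worked, including part-time for economic reasons, counts as employed).
Unemployed = 424 + 3,668 = 4,092 (jobless and actively searching, or on temporary layoff).
Labor force = 77,870 + 4,092 = 81,962.
Unemployment rate = 4,092 / 81,962 = 4.99%.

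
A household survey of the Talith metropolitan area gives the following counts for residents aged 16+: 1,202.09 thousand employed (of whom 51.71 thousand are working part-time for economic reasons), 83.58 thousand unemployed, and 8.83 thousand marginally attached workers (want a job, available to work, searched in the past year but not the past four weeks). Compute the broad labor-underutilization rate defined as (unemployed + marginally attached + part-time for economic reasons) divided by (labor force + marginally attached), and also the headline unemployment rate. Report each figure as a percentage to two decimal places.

Broad underutilization rate ≈ 11.13%; headline unemployment rate ≈ 6.50%.

Labor force = 1,202.09 + 83.58 = 1,285.67 thousand.
Numerator = 83.58 + 8.83 + 51.71 = 144.12 thousand.
Denominator = 1,285.67 + 8.83 = 1,294.50 thousand.
Broad rate = 144.12 / 1,294.50 = 11.13%.
Headline unemployment rate = 83.58 / 1,285.67 = 6.50%.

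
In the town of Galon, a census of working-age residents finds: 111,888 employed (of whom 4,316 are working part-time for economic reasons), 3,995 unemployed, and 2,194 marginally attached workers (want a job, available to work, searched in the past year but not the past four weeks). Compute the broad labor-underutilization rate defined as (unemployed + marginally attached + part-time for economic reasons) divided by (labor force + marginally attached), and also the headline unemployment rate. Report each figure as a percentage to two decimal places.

Broad underutilization rate ≈ 8.90%; headline unemployment rate ≈ 3.45%.

Labor force = 111,888 + 3,995 = 115,883.
Numerator = 3,995 + 2,194 + 4,316 = 10,505.
Denominator = 115,883 + 2,194 = 118,077.
Broad rate = 10,505 / 118,077 = 8.90%.
Headline unemployment rate = 3,995 / 115,883 = 3.45%.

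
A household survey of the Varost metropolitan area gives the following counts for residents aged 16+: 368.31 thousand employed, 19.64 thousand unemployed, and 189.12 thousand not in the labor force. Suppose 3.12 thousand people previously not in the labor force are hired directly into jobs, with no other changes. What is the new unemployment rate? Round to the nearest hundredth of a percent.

Initially, labor force = 368.31 + 19.64 = 387.95 thousand, so u = 19.64/387.95 = 5.06%.
After the change, employed and labor force both rise by 3.12; unemployed unchanged → E = 371.43, U = 19.64, labor force = 391.07 thousand.
New unemployment rate = 19.64 / 391.07 = 5.02%.

New unemployment rate ≈ 5.02%.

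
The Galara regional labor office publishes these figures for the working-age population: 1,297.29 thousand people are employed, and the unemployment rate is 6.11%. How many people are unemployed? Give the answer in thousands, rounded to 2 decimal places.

About 84.42 thousand are unemployed.

Let U be the number unemployed. The labor force is E + U, and U/(E+U) = 0.0611.
So U = 0.0611 × 1,297.29 / (1 − 0.0611) = 79.2644 / 0.9389 ≈ 84.42 thousand.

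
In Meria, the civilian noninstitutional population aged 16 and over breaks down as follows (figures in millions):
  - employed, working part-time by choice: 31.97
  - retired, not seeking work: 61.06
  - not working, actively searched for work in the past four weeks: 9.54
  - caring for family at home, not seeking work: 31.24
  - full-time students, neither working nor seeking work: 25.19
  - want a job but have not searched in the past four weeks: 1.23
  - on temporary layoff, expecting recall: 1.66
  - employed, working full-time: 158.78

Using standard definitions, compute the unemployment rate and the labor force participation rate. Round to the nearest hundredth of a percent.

Unemployment rate ≈ 5.55%; labor force participation rate ≈ 62.98%.

Employed = 31.97 + 158.78 = 190.75 million.
Unemployed = 9.54 + 1.66 = 11.20 million (jobless and actively searching, or on temporary layoff).
Labor force = 190.75 + 11.20 = 201.95 million.
Not in labor force = 61.06 + 31.24 + 25.19 + 1.23 = 118.72 million (those not working and not actively searching are outside the labor force — including those who want a job but have given up searching).
Civilian working-age population = 201.95 + 118.72 = 320.67 million.
Unemployment rate = 11.20 / 201.95 = 5.55%.
Labor force participation rate = 201.95 / 320.67 = 62.98%.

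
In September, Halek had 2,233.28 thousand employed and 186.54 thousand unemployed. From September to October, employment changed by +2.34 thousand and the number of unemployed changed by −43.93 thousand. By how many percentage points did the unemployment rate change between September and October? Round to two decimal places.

The unemployment rate changed by −1.71 percentage points.

September: labor force = 2,233.28 + 186.54 = 2,419.82; u = 186.54/2,419.82 = 7.71%.
October: labor force = 2,235.62 + 142.61 = 2,378.23; u = 142.61/2,378.23 = 6.00%.
Change = 6.00% − 7.71% = −1.71 pp.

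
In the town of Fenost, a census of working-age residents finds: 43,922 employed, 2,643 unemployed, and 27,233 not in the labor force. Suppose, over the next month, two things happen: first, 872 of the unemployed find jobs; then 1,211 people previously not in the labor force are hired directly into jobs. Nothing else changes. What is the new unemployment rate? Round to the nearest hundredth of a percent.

New unemployment rate ≈ 3.71%.

Initially, labor force = 43,922 + 2,643 = 46,565, so u = 2,643/46,565 = 5.68%.
After the first change, unemployed falls and employed rises by 872; labor force unchanged → E = 44,794, U = 1,771, labor force = 46,565.
After the second change, employed and labor force both rise by 1,211; unemployed unchanged → E = 46,005, U = 1,771, labor force = 47,776.
New unemployment rate = 1,771 / 47,776 = 3.71%.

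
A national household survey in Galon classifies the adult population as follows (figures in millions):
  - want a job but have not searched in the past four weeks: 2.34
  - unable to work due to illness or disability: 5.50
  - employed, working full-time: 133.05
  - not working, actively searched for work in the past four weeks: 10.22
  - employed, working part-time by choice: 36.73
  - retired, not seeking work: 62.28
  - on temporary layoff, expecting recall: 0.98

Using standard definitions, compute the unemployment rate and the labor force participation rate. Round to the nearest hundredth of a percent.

Unemployment rate ≈ 6.19%; labor force participation rate ≈ 72.07%.

Employed = 133.05 + 36.73 = 169.78 million.
Unemployed = 10.22 + 0.98 = 11.20 million (jobless and actively searching, or on temporary layoff).
Labor force = 169.78 + 11.20 = 180.98 million.
Not in labor force = 2.34 + 5.50 + 62.28 = 70.12 million (those not working and not actively searching are outside the labor force — including those who want a job but have given up searching).
Civilian working-age population = 180.98 + 70.12 = 251.10 million.
Unemployment rate = 11.20 / 180.98 = 6.19%.
Labor force participation rate = 180.98 / 251.10 = 72.07%.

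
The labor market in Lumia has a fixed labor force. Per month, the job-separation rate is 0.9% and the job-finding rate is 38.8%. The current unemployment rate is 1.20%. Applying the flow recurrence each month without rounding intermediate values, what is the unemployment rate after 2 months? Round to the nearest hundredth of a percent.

Unemployment rate after two months ≈ 1.88%.

With a fixed labor force, u_{t+1} = u_t + s·(1−u_t) − f·u_t = u_t·(1−s−f) + s.
Here 1−s−f = 0.603 and s = 0.009.
u_1 = 0.012000 × 0.603 + 0.009 = 0.016236.
u_2 = 0.016236 × 0.603 + 0.009 = 0.018790.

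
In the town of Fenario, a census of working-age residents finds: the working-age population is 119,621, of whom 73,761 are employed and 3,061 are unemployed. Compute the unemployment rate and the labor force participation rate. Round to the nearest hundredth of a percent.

Labor force = employed + unemployed = 73,761 + 3,061 = 76,822.
Unemployment rate = 3,061 / 76,822 = 3.98%.
Labor force participation rate = 76,822 / 119,621 = 64.22%.

Unemployment rate ≈ 3.98%; labor force participation rate ≈ 64.22%.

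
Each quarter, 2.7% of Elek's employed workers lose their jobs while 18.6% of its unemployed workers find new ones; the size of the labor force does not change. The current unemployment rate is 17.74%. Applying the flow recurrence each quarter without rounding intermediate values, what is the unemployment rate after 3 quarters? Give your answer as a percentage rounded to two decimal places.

With a fixed labor force, u_{t+1} = u_t + s·(1−u_t) − f·u_t = u_t·(1−s−f) + s.
Here 1−s−f = 0.787 and s = 0.027.
u_1 = 0.177400 × 0.787 + 0.027 = 0.166614.
u_2 = 0.166614 × 0.787 + 0.027 = 0.158125.
u_3 = 0.158125 × 0.787 + 0.027 = 0.151444.

Unemployment rate after three quarters ≈ 15.14%.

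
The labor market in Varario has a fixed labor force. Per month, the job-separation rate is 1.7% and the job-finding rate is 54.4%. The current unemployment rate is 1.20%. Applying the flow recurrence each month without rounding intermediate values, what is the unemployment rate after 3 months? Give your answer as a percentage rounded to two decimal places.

Unemployment rate after three months ≈ 2.88%.

With a fixed labor force, u_{t+1} = u_t + s·(1−u_t) − f·u_t = u_t·(1−s−f) + s.
Here 1−s−f = 0.439 and s = 0.017.
u_1 = 0.012000 × 0.439 + 0.017 = 0.022268.
u_2 = 0.022268 × 0.439 + 0.017 = 0.026776.
u_3 = 0.026776 × 0.439 + 0.017 = 0.028755.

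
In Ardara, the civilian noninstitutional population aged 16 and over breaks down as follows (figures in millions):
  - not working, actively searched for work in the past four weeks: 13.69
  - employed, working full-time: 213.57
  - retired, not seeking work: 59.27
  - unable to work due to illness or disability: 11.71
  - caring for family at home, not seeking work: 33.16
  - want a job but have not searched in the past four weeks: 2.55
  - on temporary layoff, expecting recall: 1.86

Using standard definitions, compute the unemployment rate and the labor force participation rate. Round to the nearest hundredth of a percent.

Employed = 213.57 million.
Unemployed = 13.69 + 1.86 = 15.55 million (jobless and actively searching, or on temporary layoff).
Labor force = 213.57 + 15.55 = 229.12 million.
Not in labor force = 59.27 + 11.71 + 33.16 + 2.55 = 106.69 million (those not working and not actively searching are outside the labor force — including those who want a job but have given up searching).
Civilian working-age population = 229.12 + 106.69 = 335.81 million.
Unemployment rate = 15.55 / 229.12 = 6.79%.
Labor force participation rate = 229.12 / 335.81 = 68.23%.

Unemployment rate ≈ 6.79%; labor force participation rate ≈ 68.23%.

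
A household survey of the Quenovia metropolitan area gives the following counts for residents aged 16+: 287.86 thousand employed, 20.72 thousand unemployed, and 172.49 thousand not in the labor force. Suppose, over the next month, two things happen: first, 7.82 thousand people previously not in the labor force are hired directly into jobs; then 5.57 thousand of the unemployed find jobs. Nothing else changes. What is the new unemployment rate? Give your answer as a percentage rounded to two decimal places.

New unemployment rate ≈ 4.79%.

Initially, labor force = 287.86 + 20.72 = 308.58 thousand, so u = 20.72/308.58 = 6.71%.
After the first change, employed and labor force both rise by 7.82; unemployed unchanged → E = 295.68, U = 20.72, labor force = 316.40 thousand.
After the second change, unemployed falls and employed rises by 5.57; labor force unchanged → E = 301.25, U = 15.15, labor force = 316.40 thousand.
New unemployment rate = 15.15 / 316.40 = 4.79%.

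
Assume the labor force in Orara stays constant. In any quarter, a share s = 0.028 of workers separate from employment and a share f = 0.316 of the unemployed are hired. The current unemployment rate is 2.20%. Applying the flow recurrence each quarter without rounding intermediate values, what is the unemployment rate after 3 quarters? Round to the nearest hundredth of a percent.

With a fixed labor force, u_{t+1} = u_t + s·(1−u_t) − f·u_t = u_t·(1−s−f) + s.
Here 1−s−f = 0.656 and s = 0.028.
u_1 = 0.022000 × 0.656 + 0.028 = 0.042432.
u_2 = 0.042432 × 0.656 + 0.028 = 0.055835.
u_3 = 0.055835 × 0.656 + 0.028 = 0.064628.

Unemployment rate after three quarters ≈ 6.46%.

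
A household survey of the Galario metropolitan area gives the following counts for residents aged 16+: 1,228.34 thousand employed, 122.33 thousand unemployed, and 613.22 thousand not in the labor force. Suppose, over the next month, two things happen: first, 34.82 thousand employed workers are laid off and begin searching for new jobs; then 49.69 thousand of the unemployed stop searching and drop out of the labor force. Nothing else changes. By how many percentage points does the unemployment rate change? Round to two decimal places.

Initially, labor force = 1,228.34 + 122.33 = 1,350.67 thousand, so u = 122.33/1,350.67 = 9.06%.
After the first change, employed falls and unemployed rises by 34.82; labor force unchanged → E = 1,193.52, U = 157.15, labor force = 1,350.67 thousand.
After the second change, unemployed and labor force both fall by 49.69 → E = 1,193.52, U = 107.46, labor force = 1,300.98 thousand.
New unemployment rate = 107.46 / 1,300.98 = 8.26%.
Change = 8.26% − 9.06% = −0.80 percentage points.

The unemployment rate changes by −0.80 percentage points.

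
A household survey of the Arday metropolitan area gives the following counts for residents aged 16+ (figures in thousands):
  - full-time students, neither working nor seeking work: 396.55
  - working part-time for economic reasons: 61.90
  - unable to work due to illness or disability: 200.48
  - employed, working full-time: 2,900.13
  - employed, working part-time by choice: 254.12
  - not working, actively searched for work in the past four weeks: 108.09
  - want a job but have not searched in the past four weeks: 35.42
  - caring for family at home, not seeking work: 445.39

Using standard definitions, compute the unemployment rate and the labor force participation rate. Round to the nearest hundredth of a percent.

Employed = 61.90 + 2,900.13 + 254.12 = 3,216.15 thousand (anyone who worked, including part-time for economic reasons, counts as employed).
Unemployed = 108.09 thousand.
Labor force = 3,216.15 + 108.09 = 3,324.24 thousand.
Not in labor force = 396.55 + 200.48 + 35.42 + 445.39 = 1,077.84 thousand (those not working and not actively searching are outside the labor force — including those who want a job but have given up searching).
Civilian working-age population = 3,324.24 + 1,077.84 = 4,402.08 thousand.
Unemployment rate = 108.09 / 3,324.24 = 3.25%.
Labor force participation rate = 3,324.24 / 4,402.08 = 75.52%.

Unemployment rate ≈ 3.25%; labor force participation rate ≈ 75.52%.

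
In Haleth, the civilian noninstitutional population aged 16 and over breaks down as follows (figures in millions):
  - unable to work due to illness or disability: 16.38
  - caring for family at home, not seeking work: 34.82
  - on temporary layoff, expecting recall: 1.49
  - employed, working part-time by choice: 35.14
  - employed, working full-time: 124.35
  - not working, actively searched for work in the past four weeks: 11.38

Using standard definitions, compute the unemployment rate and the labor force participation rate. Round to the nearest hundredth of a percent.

Employed = 35.14 + 124.35 = 159.49 million.
Unemployed = 1.49 + 11.38 = 12.87 million (jobless and actively searching, or on temporary layoff).
Labor force = 159.49 + 12.87 = 172.36 million.
Not in labor force = 16.38 + 34.82 = 51.20 million (those not working and not actively searching are outside the labor force).
Civilian working-age population = 172.36 + 51.20 = 223.56 million.
Unemployment rate = 12.87 / 172.36 = 7.47%.
Labor force participation rate = 172.36 / 223.56 = 77.10%.

Unemployment rate ≈ 7.47%; labor force participation rate ≈ 77.10%.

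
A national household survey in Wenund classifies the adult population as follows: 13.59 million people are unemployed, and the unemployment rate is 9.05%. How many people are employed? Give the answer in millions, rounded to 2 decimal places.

About 136.58 million are employed.

Labor force = U / u = 13.59 / 0.0905 ≈ 150.17 million.
Employed = labor force − unemployed = 150.17 − 13.59 = 136.58 million.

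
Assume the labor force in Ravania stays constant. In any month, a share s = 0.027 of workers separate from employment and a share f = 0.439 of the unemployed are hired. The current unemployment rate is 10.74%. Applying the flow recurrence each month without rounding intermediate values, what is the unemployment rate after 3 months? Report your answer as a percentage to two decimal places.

With a fixed labor force, u_{t+1} = u_t + s·(1−u_t) − f·u_t = u_t·(1−s−f) + s.
Here 1−s−f = 0.534 and s = 0.027.
u_1 = 0.107400 × 0.534 + 0.027 = 0.084352.
u_2 = 0.084352 × 0.534 + 0.027 = 0.072044.
u_3 = 0.072044 × 0.534 + 0.027 = 0.065471.

Unemployment rate after three months ≈ 6.55%.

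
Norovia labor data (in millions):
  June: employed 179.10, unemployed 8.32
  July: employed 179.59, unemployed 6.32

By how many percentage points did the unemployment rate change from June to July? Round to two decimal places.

The unemployment rate changed by −1.04 percentage points.

June: labor force = 179.10 + 8.32 = 187.42; u = 8.32/187.42 = 4.44%.
July: labor force = 179.59 + 6.32 = 185.91; u = 6.32/185.91 = 3.40%.
Change = 3.40% − 4.44% = −1.04 pp.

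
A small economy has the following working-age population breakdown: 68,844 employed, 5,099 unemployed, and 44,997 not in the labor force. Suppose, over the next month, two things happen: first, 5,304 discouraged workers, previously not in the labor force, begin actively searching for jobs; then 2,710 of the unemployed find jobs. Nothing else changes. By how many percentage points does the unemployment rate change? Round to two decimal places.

The unemployment rate changes by +2.81 percentage points.

Initially, labor force = 68,844 + 5,099 = 73,943, so u = 5,099/73,943 = 6.90%.
After the first change, unemployed and labor force both rise by 5,304 → E = 68,844, U = 10,403, labor force = 79,247.
After the second change, unemployed falls and employed rises by 2,710; labor force unchanged → E = 71,554, U = 7,693, labor force = 79,247.
New unemployment rate = 7,693 / 79,247 = 9.71%.
Change = 9.71% − 6.90% = +2.81 percentage points.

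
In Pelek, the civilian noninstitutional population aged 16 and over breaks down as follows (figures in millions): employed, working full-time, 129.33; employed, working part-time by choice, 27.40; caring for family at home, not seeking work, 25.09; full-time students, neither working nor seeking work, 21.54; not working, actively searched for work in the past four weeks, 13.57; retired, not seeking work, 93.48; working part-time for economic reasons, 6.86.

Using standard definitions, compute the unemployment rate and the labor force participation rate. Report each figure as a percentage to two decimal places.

Employed = 129.33 + 27.40 + 6.86 = 163.59 million (anyone who worked, including part-time for economic reasons, counts as employed).
Unemployed = 13.57 million.
Labor force = 163.59 + 13.57 = 177.16 million.
Not in labor force = 25.09 + 21.54 + 93.48 = 140.11 million (those not working and not actively searching are outside the labor force).
Civilian working-age population = 177.16 + 140.11 = 317.27 million.
Unemployment rate = 13.57 / 177.16 = 7.66%.
Labor force participation rate = 177.16 / 317.27 = 55.84%.

Unemployment rate ≈ 7.66%; labor force participation rate ≈ 55.84%.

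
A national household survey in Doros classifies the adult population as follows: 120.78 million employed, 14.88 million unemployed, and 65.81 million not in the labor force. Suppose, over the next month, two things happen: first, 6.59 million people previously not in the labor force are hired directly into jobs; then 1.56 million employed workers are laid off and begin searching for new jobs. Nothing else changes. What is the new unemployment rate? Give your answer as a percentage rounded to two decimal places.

Initially, labor force = 120.78 + 14.88 = 135.66 million, so u = 14.88/135.66 = 10.97%.
After the first change, employed and labor force both rise by 6.59; unemployed unchanged → E = 127.37, U = 14.88, labor force = 142.25 million.
After the second change, employed falls and unemployed rises by 1.56; labor force unchanged → E = 125.81, U = 16.44, labor force = 142.25 million.
New unemployment rate = 16.44 / 142.25 = 11.56%.

New unemployment rate ≈ 11.56%.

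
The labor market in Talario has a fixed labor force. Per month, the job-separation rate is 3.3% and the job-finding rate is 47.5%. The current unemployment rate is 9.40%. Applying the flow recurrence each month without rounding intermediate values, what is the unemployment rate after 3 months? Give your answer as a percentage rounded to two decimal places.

With a fixed labor force, u_{t+1} = u_t + s·(1−u_t) − f·u_t = u_t·(1−s−f) + s.
Here 1−s−f = 0.492 and s = 0.033.
u_1 = 0.094000 × 0.492 + 0.033 = 0.079248.
u_2 = 0.079248 × 0.492 + 0.033 = 0.071990.
u_3 = 0.071990 × 0.492 + 0.033 = 0.068419.

Unemployment rate after three months ≈ 6.84%.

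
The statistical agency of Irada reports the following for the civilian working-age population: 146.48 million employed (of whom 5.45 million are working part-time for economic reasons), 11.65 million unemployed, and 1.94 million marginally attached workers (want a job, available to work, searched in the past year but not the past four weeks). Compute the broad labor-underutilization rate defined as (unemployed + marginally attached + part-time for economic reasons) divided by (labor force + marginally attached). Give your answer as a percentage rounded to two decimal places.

Broad underutilization rate ≈ 11.89%.

Labor force = 146.48 + 11.65 = 158.13 million.
Numerator = 11.65 + 1.94 + 5.45 = 19.04 million.
Denominator = 158.13 + 1.94 = 160.07 million.
Broad rate = 19.04 / 160.07 = 11.89%.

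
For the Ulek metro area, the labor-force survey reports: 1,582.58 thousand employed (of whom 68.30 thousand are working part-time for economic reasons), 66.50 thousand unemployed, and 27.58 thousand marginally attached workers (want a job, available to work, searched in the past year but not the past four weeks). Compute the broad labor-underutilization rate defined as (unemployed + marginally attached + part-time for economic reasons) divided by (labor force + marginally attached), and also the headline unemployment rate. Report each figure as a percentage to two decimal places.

Broad underutilization rate ≈ 9.68%; headline unemployment rate ≈ 4.03%.

Labor force = 1,582.58 + 66.50 = 1,649.08 thousand.
Numerator = 66.50 + 27.58 + 68.30 = 162.38 thousand.
Denominator = 1,649.08 + 27.58 = 1,676.66 thousand.
Broad rate = 162.38 / 1,676.66 = 9.68%.
Headline unemployment rate = 66.50 / 1,649.08 = 4.03%.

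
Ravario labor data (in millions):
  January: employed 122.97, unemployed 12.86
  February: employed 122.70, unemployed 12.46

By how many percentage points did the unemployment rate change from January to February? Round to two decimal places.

January: labor force = 122.97 + 12.86 = 135.83; u = 12.86/135.83 = 9.47%.
February: labor force = 122.70 + 12.46 = 135.16; u = 12.46/135.16 = 9.22%.
Change = 9.22% − 9.47% = −0.25 pp.

The unemployment rate changed by −0.25 percentage points.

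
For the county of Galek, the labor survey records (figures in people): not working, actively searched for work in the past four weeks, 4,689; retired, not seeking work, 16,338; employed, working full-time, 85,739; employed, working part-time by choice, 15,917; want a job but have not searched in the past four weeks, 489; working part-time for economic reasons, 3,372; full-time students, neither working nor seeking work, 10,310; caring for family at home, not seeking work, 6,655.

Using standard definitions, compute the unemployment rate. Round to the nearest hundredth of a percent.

Employed = 85,739 + 15,917 + 3,372 = 105,028 (anyone who worked, including part-time for economic reasons, counts as employed).
Unemployed = 4,689.
Labor force = 105,028 + 4,689 = 109,717.
Unemployment rate = 4,689 / 109,717 = 4.27%.

Unemployment rate ≈ 4.27%.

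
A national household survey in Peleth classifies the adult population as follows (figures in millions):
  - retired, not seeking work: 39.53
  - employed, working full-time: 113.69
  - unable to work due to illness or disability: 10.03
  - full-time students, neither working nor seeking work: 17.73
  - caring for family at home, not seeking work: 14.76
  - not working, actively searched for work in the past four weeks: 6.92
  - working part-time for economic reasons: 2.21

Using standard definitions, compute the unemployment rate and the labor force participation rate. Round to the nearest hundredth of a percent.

Employed = 113.69 + 2.21 = 115.90 million (anyone who worked, including part-time for economic reasons, counts as employed).
Unemployed = 6.92 million.
Labor force = 115.90 + 6.92 = 122.82 million.
Not in labor force = 39.53 + 10.03 + 17.73 + 14.76 = 82.05 million (those not working and not actively searching are outside the labor force).
Civilian working-age population = 122.82 + 82.05 = 204.87 million.
Unemployment rate = 6.92 / 122.82 = 5.63%.
Labor force participation rate = 122.82 / 204.87 = 59.95%.

Unemployment rate ≈ 5.63%; labor force participation rate ≈ 59.95%.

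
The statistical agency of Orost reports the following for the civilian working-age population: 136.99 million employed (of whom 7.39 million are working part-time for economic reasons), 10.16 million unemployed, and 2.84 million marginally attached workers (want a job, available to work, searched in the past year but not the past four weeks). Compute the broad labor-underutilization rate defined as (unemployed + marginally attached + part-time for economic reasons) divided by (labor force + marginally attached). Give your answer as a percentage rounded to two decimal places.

Labor force = 136.99 + 10.16 = 147.15 million.
Numerator = 10.16 + 2.84 + 7.39 = 20.39 million.
Denominator = 147.15 + 2.84 = 149.99 million.
Broad rate = 20.39 / 149.99 = 13.59%.

Broad underutilization rate ≈ 13.59%.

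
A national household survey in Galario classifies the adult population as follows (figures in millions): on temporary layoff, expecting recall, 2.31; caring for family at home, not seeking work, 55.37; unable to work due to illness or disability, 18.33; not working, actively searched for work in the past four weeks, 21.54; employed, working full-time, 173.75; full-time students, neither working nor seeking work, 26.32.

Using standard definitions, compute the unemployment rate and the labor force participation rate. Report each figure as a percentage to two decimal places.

Employed = 173.75 million.
Unemployed = 2.31 + 21.54 = 23.85 million (jobless and actively searching, or on temporary layoff).
Labor force = 173.75 + 23.85 = 197.60 million.
Not in labor force = 55.37 + 18.33 + 26.32 = 100.02 million (those not working and not actively searching are outside the labor force).
Civilian working-age population = 197.60 + 100.02 = 297.62 million.
Unemployment rate = 23.85 / 197.60 = 12.07%.
Labor force participation rate = 197.60 / 297.62 = 66.39%.

Unemployment rate ≈ 12.07%; labor force participation rate ≈ 66.39%.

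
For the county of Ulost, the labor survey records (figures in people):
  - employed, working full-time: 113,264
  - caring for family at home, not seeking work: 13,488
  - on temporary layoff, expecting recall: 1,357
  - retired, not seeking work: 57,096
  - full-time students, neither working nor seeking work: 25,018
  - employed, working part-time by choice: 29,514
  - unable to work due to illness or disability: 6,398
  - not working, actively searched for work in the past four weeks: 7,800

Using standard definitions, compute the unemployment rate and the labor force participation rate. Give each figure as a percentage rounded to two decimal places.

Employed = 113,264 + 29,514 = 142,778.
Unemployed = 1,357 + 7,800 = 9,157 (jobless and actively searching, or on temporary layoff).
Labor force = 142,778 + 9,157 = 151,935.
Not in labor force = 13,488 + 57,096 + 25,018 + 6,398 = 102,000 (those not working and not actively searching are outside the labor force).
Civilian working-age population = 151,935 + 102,000 = 253,935.
Unemployment rate = 9,157 / 151,935 = 6.03%.
Labor force participation rate = 151,935 / 253,935 = 59.83%.

Unemployment rate ≈ 6.03%; labor force participation rate ≈ 59.83%.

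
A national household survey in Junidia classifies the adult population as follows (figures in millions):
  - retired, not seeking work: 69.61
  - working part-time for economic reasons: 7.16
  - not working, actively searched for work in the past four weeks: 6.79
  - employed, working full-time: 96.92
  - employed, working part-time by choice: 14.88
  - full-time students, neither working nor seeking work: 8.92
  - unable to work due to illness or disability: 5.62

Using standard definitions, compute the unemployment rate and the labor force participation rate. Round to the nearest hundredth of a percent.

Unemployment rate ≈ 5.40%; labor force participation rate ≈ 59.91%.

Employed = 7.16 + 96.92 + 14.88 = 118.96 million (anyone who worked, including part-time for economic reasons, counts as employed).
Unemployed = 6.79 million.
Labor force = 118.96 + 6.79 = 125.75 million.
Not in labor force = 69.61 + 8.92 + 5.62 = 84.15 million (those not working and not actively searching are outside the labor force).
Civilian working-age population = 125.75 + 84.15 = 209.90 million.
Unemployment rate = 6.79 / 125.75 = 5.40%.
Labor force participation rate = 125.75 / 209.90 = 59.91%.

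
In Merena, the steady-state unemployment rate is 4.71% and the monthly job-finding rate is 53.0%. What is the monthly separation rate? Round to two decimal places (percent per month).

Separation rate ≈ 2.62% per month.

From u* = s/(s+f): s = u·f/(1−u).
s = 0.0471 × 53.0 / (1 − 0.0471) = 2.4963 / 0.9529 ≈ 2.62% per month.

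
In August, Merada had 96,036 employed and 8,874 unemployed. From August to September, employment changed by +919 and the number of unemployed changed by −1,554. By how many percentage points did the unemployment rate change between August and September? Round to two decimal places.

The unemployment rate changed by −1.44 percentage points.

August: labor force = 96,036 + 8,874 = 104,910; u = 8,874/104,910 = 8.46%.
September: labor force = 96,955 + 7,320 = 104,275; u = 7,320/104,275 = 7.02%.
Change = 7.02% − 8.46% = −1.44 pp.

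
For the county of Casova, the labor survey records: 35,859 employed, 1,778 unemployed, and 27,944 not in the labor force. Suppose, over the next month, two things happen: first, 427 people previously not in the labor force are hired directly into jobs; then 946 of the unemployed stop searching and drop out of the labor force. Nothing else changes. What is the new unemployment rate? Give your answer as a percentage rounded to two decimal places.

Initially, labor force = 35,859 + 1,778 = 37,637, so u = 1,778/37,637 = 4.72%.
After the first change, employed and labor force both rise by 427; unemployed unchanged → E = 36,286, U = 1,778, labor force = 38,064.
After the second change, unemployed and labor force both fall by 946 → E = 36,286, U = 832, labor force = 37,118.
New unemployment rate = 832 / 37,118 = 2.24%.

New unemployment rate ≈ 2.24%.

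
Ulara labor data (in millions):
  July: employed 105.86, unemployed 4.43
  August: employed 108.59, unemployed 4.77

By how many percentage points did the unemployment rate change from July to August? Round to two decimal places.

The unemployment rate changed by +0.19 percentage points.

July: labor force = 105.86 + 4.43 = 110.29; u = 4.43/110.29 = 4.02%.
August: labor force = 108.59 + 4.77 = 113.36; u = 4.77/113.36 = 4.21%.
Change = 4.21% − 4.02% = +0.19 pp.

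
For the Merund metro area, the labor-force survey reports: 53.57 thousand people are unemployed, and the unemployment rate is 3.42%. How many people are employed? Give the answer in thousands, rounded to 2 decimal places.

About 1,512.80 thousand are employed.

Labor force = U / u = 53.57 / 0.0342 ≈ 1,566.37 thousand.
Employed = labor force − unemployed = 1,566.37 − 53.57 = 1,512.80 thousand.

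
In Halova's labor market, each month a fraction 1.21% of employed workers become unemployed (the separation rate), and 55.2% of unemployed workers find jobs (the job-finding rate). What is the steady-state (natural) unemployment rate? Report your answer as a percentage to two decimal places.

Steady-state unemployment rate ≈ 2.15%.

At steady state the flows balance: s·E = f·U, so U/(E+U) = s/(s+f).
u* = 1.21 / (1.21 + 55.2) = 1.21 / 56.41 = 2.15%.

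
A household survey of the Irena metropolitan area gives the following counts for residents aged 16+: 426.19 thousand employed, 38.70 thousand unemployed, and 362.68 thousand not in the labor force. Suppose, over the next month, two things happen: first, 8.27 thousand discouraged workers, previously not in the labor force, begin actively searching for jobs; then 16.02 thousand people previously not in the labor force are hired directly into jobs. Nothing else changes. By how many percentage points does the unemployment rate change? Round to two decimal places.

The unemployment rate changes by +1.28 percentage points.

Initially, labor force = 426.19 + 38.70 = 464.89 thousand, so u = 38.70/464.89 = 8.32%.
After the first change, unemployed and labor force both rise by 8.27 → E = 426.19, U = 46.97, labor force = 473.16 thousand.
After the second change, employed and labor force both rise by 16.02; unemployed unchanged → E = 442.21, U = 46.97, labor force = 489.18 thousand.
New unemployment rate = 46.97 / 489.18 = 9.60%.
Change = 9.60% − 8.32% = +1.28 percentage points.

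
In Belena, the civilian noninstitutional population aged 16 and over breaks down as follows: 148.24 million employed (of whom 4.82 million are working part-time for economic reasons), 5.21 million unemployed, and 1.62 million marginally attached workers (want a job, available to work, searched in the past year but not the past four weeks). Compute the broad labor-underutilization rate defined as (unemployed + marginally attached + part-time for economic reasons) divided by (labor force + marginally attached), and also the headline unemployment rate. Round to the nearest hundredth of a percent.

Broad underutilization rate ≈ 7.51%; headline unemployment rate ≈ 3.40%.

Labor force = 148.24 + 5.21 = 153.45 million.
Numerator = 5.21 + 1.62 + 4.82 = 11.65 million.
Denominator = 153.45 + 1.62 = 155.07 million.
Broad rate = 11.65 / 155.07 = 7.51%.
Headline unemployment rate = 5.21 / 153.45 = 3.40%.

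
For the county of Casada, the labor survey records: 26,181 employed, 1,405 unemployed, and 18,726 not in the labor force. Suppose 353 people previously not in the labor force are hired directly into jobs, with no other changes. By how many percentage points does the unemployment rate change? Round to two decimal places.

Initially, labor force = 26,181 + 1,405 = 27,586, so u = 1,405/27,586 = 5.09%.
After the change, employed and labor force both rise by 353; unemployed unchanged → E = 26,534, U = 1,405, labor force = 27,939.
New unemployment rate = 1,405 / 27,939 = 5.03%.
Change = 5.03% − 5.09% = −0.06 percentage points.

The unemployment rate changes by −0.06 percentage points.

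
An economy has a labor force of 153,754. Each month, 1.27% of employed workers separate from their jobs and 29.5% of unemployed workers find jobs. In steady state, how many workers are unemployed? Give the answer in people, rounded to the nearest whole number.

About 6,346 are unemployed in steady state.

Steady-state unemployment rate u* = s/(s+f) = 1.27/(1.27+29.5) = 0.041274.
Unemployed = u* × labor force = 0.041274 × 153,754 ≈ 6,346.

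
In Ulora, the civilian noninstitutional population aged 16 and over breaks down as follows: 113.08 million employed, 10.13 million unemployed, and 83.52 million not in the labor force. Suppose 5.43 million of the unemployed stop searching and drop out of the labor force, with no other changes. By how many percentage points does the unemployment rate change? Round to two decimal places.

The unemployment rate changes by −4.23 percentage points.

Initially, labor force = 113.08 + 10.13 = 123.21 million, so u = 10.13/123.21 = 8.22%.
After the change, unemployed and labor force both fall by 5.43 → E = 113.08, U = 4.70, labor force = 117.78 million.
New unemployment rate = 4.70 / 117.78 = 3.99%.
Change = 3.99% − 8.22% = −4.23 percentage points.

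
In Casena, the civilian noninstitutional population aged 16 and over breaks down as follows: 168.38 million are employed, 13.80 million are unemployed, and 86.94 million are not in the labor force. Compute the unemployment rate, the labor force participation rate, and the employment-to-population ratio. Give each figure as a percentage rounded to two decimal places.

Labor force = employed + unemployed = 168.38 + 13.80 = 182.18 million.
Working-age population = 182.18 + 86.94 = 269.12 million.
Unemployment rate = 13.80 / 182.18 = 7.57%.
Labor force participation rate = 182.18 / 269.12 = 67.69%.
Employment-population ratio = 168.38 / 269.12 = 62.57%.

Unemployment rate ≈ 7.57%; labor force participation rate ≈ 67.69%; employment-population ratio ≈ 62.57%.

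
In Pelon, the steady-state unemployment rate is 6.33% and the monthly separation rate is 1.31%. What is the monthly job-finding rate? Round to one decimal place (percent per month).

Job-finding rate ≈ 19.4% per month.

From u* = s/(s+f): f = s·(1−u)/u.
f = 1.31 × (1 − 0.0633) / 0.0633 = 1.2271 / 0.0633 ≈ 19.4% per month.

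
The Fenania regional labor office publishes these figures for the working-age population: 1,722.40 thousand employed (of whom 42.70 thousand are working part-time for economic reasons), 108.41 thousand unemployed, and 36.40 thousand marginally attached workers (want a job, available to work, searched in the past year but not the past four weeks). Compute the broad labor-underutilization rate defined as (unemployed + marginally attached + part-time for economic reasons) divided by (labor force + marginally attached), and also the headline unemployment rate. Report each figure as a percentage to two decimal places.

Labor force = 1,722.40 + 108.41 = 1,830.81 thousand.
Numerator = 108.41 + 36.40 + 42.70 = 187.51 thousand.
Denominator = 1,830.81 + 36.40 = 1,867.21 thousand.
Broad rate = 187.51 / 1,867.21 = 10.04%.
Headline unemployment rate = 108.41 / 1,830.81 = 5.92%.

Broad underutilization rate ≈ 10.04%; headline unemployment rate ≈ 5.92%.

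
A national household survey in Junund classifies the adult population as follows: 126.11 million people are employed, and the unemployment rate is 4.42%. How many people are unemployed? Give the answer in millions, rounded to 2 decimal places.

Let U be the number unemployed. The labor force is E + U, and U/(E+U) = 0.0442.
So U = 0.0442 × 126.11 / (1 − 0.0442) = 5.5741 / 0.9558 ≈ 5.83 million.

About 5.83 million are unemployed.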